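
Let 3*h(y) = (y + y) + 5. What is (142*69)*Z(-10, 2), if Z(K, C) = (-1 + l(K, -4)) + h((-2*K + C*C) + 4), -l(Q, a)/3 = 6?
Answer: 13064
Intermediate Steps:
l(Q, a) = -18 (l(Q, a) = -3*6 = -18)
h(y) = 5/3 + 2*y/3 (h(y) = ((y + y) + 5)/3 = (2*y + 5)/3 = (5 + 2*y)/3 = 5/3 + 2*y/3)
Z(K, C) = -44/3 - 4*K/3 + 2*C²/3 (Z(K, C) = (-1 - 18) + (5/3 + 2*((-2*K + C*C) + 4)/3) = -19 + (5/3 + 2*((-2*K + C²) + 4)/3) = -19 + (5/3 + 2*((C² - 2*K) + 4)/3) = -19 + (5/3 + 2*(4 + C² - 2*K)/3) = -19 + (5/3 + (8/3 - 4*K/3 + 2*C²/3)) = -19 + (13/3 - 4*K/3 + 2*C²/3) = -44/3 - 4*K/3 + 2*C²/3)
(142*69)*Z(-10, 2) = (142*69)*(-44/3 - 4/3*(-10) + (⅔)*2²) = 9798*(-44/3 + 40/3 + (⅔)*4) = 9798*(-44/3 + 40/3 + 8/3) = 9798*(4/3) = 13064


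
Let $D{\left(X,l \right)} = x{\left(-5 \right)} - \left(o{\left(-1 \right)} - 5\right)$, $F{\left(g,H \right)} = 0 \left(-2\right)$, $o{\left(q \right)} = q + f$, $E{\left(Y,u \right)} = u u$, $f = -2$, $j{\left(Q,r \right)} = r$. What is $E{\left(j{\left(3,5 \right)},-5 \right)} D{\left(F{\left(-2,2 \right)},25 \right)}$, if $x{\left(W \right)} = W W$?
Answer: $825$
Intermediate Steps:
$E{\left(Y,u \right)} = u^{2}$
$o{\left(q \right)} = -2 + q$ ($o{\left(q \right)} = q - 2 = -2 + q$)
$x{\left(W \right)} = W^{2}$
$F{\left(g,H \right)} = 0$
$D{\left(X,l \right)} = 33$ ($D{\left(X,l \right)} = \left(-5\right)^{2} - \left(\left(-2 - 1\right) - 5\right) = 25 - \left(-3 - 5\right) = 25 - -8 = 25 + 8 = 33$)
$E{\left(j{\left(3,5 \right)},-5 \right)} D{\left(F{\left(-2,2 \right)},25 \right)} = \left(-5\right)^{2} \cdot 33 = 25 \cdot 33 = 825$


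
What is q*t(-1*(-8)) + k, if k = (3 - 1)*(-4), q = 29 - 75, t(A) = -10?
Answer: 452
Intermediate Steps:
q = -46
k = -8 (k = 2*(-4) = -8)
q*t(-1*(-8)) + k = -46*(-10) - 8 = 460 - 8 = 452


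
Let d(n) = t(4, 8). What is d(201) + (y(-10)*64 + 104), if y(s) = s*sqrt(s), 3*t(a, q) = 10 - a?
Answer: 106 - 640*I*sqrt(10) ≈ 106.0 - 2023.9*I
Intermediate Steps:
t(a, q) = 10/3 - a/3 (t(a, q) = (10 - a)/3 = 10/3 - a/3)
d(n) = 2 (d(n) = 10/3 - 1/3*4 = 10/3 - 4/3 = 2)
y(s) = s**(3/2)
d(201) + (y(-10)*64 + 104) = 2 + ((-10)**(3/2)*64 + 104) = 2 + (-10*I*sqrt(10)*64 + 104) = 2 + (-640*I*sqrt(10) + 104) = 2 + (104 - 640*I*sqrt(10)) = 106 - 640*I*sqrt(10)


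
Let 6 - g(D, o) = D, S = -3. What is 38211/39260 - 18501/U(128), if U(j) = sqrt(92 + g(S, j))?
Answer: 38211/39260 - 18501*sqrt(101)/101 ≈ -1839.9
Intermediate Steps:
g(D, o) = 6 - D
U(j) = sqrt(101) (U(j) = sqrt(92 + (6 - 1*(-3))) = sqrt(92 + (6 + 3)) = sqrt(92 + 9) = sqrt(101))
38211/39260 - 18501/U(128) = 38211/39260 - 18501*sqrt(101)/101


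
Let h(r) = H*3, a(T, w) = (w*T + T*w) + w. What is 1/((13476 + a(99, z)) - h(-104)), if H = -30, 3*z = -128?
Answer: 3/15226 ≈ 0.00019703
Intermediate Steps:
z = -128/3 (z = (⅓)*(-128) = -128/3 ≈ -42.667)
a(T, w) = w + 2*T*w (a(T, w) = (T*w + T*w) + w = 2*T*w + w = w + 2*T*w)
h(r) = -90 (h(r) = -30*3 = -90)
1/((13476 + a(99, z)) - h(-104)) = 1/((13476 - 128*(1 + 2*99)/3) - 1*(-90)) = 1/((13476 - 128*(1 + 198)/3) + 90) = 1/((13476 - 128/3*199) + 90) = 1/((13476 - 25472/3) + 90) = 1/(14956/3 + 90) = 1/(15226/3) = 3/15226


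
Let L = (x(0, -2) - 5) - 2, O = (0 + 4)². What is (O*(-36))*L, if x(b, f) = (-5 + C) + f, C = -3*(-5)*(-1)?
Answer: 16704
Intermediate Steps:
C = -15 (C = 15*(-1) = -15)
x(b, f) = -20 + f (x(b, f) = (-5 - 15) + f = -20 + f)
O = 16 (O = 4² = 16)
L = -29 (L = ((-20 - 2) - 5) - 2 = (-22 - 5) - 2 = -27 - 2 = -29)
(O*(-36))*L = (16*(-36))*(-29) = -576*(-29) = 16704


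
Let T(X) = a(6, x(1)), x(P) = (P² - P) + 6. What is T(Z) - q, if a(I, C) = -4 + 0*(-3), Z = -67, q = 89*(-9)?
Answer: 797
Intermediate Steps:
q = -801
x(P) = 6 + P² - P
a(I, C) = -4 (a(I, C) = -4 + 0 = -4)
T(X) = -4
T(Z) - q = -4 - 1*(-801) = -4 + 801 = 797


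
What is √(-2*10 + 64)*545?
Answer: 1090*√11 ≈ 3615.1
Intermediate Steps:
√(-2*10 + 64)*545 = √(-20 + 64)*545 = √44*545 = (2*√11)*545 = 1090*√11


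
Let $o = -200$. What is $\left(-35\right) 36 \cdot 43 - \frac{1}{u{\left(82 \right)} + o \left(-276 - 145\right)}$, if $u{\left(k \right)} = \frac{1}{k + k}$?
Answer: $- \frac{748160838344}{13808801} \approx -54180.0$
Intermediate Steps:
$u{\left(k \right)} = \frac{1}{2 k}$
$\left(-35\right) 36 \cdot 43 - \frac{1}{u{\left(82 \right)} + o \left(-276 - 145\right)} = \left(-35\right) 36 \cdot 43 - \frac{1}{\frac{1}{2 \cdot 82} - 200 \left(-276 - 145\right)} = \left(-1260\right) 43 - \frac{1}{\frac{1}{2} \cdot \frac{1}{82} - -84200} = -54180 - \frac{1}{\frac{1}{164} + 84200} = -54180 - \frac{1}{\frac{13808801}{164}} = -54180 - \frac{164}{13808801} = - \frac{748160838344}{13808801}$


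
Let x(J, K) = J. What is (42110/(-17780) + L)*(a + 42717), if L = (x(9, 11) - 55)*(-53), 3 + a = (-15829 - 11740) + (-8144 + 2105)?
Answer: 19717007809/889 ≈ 2.2179e+7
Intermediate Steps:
a = -33611 (a = -3 + ((-15829 - 11740) + (-8144 + 2105)) = -3 + (-27569 - 6039) = -3 - 33608 = -33611)
L = 2438 (L = (9 - 55)*(-53) = -46*(-53) = 2438)
(42110/(-17780) + L)*(a + 42717) = (42110/(-17780) + 2438)*(-33611 + 42717) = (42110*(-1/17780) + 2438)*9106 = (-4211/1778 + 2438)*9106 = (4330553/1778)*9106 = 19717007809/889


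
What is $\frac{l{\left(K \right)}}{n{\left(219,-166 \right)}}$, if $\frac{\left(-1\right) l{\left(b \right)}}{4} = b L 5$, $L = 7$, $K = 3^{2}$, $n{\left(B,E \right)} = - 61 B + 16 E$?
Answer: $\frac{252}{3203} \approx 0.078676$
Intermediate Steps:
$K = 9$
$l{\left(b \right)} = - 140 b$ ($l{\left(b \right)} = - 4 b 7 \cdot 5 = - 4 \cdot 7 b 5 = - 4 \cdot 35 b = - 140 b$)
$\frac{l{\left(K \right)}}{n{\left(219,-166 \right)}} = \frac{\left(-140\right) 9}{\left(-61\right) 219 + 16 \left(-166\right)} = - \frac{1260}{-13359 - 2656} = - \frac{1260}{-16015} = \left(-1260\right) \left(- \frac{1}{16015}\right) = \frac{252}{3203}$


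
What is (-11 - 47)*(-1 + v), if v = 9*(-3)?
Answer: 1624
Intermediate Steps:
v = -27
(-11 - 47)*(-1 + v) = (-11 - 47)*(-1 - 27) = -58*(-28) = 1624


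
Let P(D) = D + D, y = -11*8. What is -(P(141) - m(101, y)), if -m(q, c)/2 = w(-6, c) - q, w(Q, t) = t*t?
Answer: -15568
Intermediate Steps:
y = -88
w(Q, t) = t**2
P(D) = 2*D
m(q, c) = -2*c**2 + 2*q (m(q, c) = -2*(c**2 - q) = -2*c**2 + 2*q)
-(P(141) - m(101, y)) = -(2*141 - (-2*(-88)**2 + 2*101)) = -(282 - (-2*7744 + 202)) = -(282 - (-15488 + 202)) = -(282 - 1*(-15286)) = -(282 + 15286) = -1*15568 = -15568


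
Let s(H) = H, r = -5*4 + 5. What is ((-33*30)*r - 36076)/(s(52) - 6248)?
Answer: 10613/3098 ≈ 3.4258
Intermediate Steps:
r = -15 (r = -20 + 5 = -15)
((-33*30)*r - 36076)/(s(52) - 6248) = (-33*30*(-15) - 36076)/(52 - 6248) = (-990*(-15) - 36076)/(-6196) = (14850 - 36076)*(-1/6196) = -21226*(-1/6196) = 10613/3098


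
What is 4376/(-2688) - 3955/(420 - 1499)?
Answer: 738667/362544 ≈ 2.0375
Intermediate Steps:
4376/(-2688) - 3955/(420 - 1499) = 4376*(-1/2688) - 3955/(-1079) = -547/336 - 3955*(-1/1079) = -547/336 + 3955/1079 = 738667/362544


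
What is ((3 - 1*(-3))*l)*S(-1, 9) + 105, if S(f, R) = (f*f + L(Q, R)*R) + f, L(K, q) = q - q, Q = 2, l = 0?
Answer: 105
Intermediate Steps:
L(K, q) = 0
S(f, R) = f + f² (S(f, R) = (f*f + 0*R) + f = (f² + 0) + f = f² + f = f + f²)
((3 - 1*(-3))*l)*S(-1, 9) + 105 = ((3 - 1*(-3))*0)*(-(1 - 1)) + 105 = ((3 + 3)*0)*(-1*0) + 105 = (6*0)*0 + 105 = 0*0 + 105 = 0 + 105 = 105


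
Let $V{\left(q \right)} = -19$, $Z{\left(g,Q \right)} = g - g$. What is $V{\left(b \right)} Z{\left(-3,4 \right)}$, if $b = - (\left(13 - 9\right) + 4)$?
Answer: $0$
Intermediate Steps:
$Z{\left(g,Q \right)} = 0$
$b = -8$ ($b = - (4 + 4) = \left(-1\right) 8 = -8$)
$V{\left(b \right)} Z{\left(-3,4 \right)} = \left(-19\right) 0 = 0$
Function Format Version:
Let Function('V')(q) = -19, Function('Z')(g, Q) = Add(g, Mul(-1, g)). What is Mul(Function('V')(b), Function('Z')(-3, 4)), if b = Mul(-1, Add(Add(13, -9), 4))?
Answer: 0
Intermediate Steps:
Function('Z')(g, Q) = 0
b = -8 (b = Mul(-1, Add(4, 4)) = Mul(-1, 8) = -8)
Mul(Function('V')(b), Function('Z')(-3, 4)) = Mul(-19, 0) = 0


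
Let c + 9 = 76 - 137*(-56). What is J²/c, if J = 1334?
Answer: 1779556/7739 ≈ 229.95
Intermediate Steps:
c = 7739 (c = -9 + (76 - 137*(-56)) = -9 + (76 + 7672) = -9 + 7748 = 7739)
J²/c = 1334²/7739 = 1779556*(1/7739) = 1779556/7739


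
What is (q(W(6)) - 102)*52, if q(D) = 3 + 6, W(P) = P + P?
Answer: -4836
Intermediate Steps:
W(P) = 2*P
q(D) = 9
(q(W(6)) - 102)*52 = (9 - 102)*52 = -93*52 = -4836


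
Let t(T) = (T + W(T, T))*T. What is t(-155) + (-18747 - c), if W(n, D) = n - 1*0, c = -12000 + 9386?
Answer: 31917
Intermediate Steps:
c = -2614
W(n, D) = n (W(n, D) = n + 0 = n)
t(T) = 2*T**2 (t(T) = (T + T)*T = (2*T)*T = 2*T**2)
t(-155) + (-18747 - c) = 2*(-155)**2 + (-18747 - 1*(-2614)) = 2*24025 + (-18747 + 2614) = 48050 - 16133 = 31917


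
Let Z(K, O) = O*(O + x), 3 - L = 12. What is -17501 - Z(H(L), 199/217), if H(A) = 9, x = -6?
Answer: -823885092/47089 ≈ -17496.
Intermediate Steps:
L = -9 (L = 3 - 1*12 = 3 - 12 = -9)
Z(K, O) = O*(-6 + O) (Z(K, O) = O*(O - 6) = O*(-6 + O))
-17501 - Z(H(L), 199/217) = -17501 - 199/217*(-6 + 199/217) = -17501 - 199*(1/217)*(-6 + 199*(1/217)) = -17501 - 199*(-6 + 199/217)/217 = -17501 - 199*(-1103)/(217*217) = -17501 - 1*(-219497/47089) = -17501 + 219497/47089 = -823885092/47089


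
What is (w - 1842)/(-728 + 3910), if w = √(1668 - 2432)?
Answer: -921/1591 + I*√191/1591 ≈ -0.57888 + 0.0086865*I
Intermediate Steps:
w = 2*I*√191 (w = √(-764) = 2*I*√191 ≈ 27.641*I)
(w - 1842)/(-728 + 3910) = (2*I*√191 - 1842)/(-728 + 3910) = (-1842 + 2*I*√191)/3182 = (-1842 + 2*I*√191)*(1/3182) = -921/1591 + I*√191/1591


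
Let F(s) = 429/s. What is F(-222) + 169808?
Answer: 12565649/74 ≈ 1.6981e+5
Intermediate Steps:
F(-222) + 169808 = 429/(-222) + 169808 = 429*(-1/222) + 169808 = -143/74 + 169808 = 12565649/74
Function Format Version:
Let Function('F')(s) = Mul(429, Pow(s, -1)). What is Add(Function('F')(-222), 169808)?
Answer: Rational(12565649, 74) ≈ 1.6981e+5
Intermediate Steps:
Add(Function('F')(-222), 169808) = Add(Mul(429, Pow(-222, -1)), 169808) = Add(Mul(429, Rational(-1, 222)), 169808) = Add(Rational(-143, 74), 169808) = Rational(12565649, 74)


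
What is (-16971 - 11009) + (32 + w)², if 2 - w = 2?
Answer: -26956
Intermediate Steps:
w = 0 (w = 2 - 1*2 = 2 - 2 = 0)
(-16971 - 11009) + (32 + w)² = (-16971 - 11009) + (32 + 0)² = -27980 + 32² = -27980 + 1024 = -26956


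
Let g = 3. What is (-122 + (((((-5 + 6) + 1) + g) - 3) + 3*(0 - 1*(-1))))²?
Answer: 13689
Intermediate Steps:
(-122 + (((((-5 + 6) + 1) + g) - 3) + 3*(0 - 1*(-1))))² = (-122 + (((((-5 + 6) + 1) + 3) - 3) + 3*(0 - 1*(-1))))² = (-122 + ((((1 + 1) + 3) - 3) + 3*(0 + 1)))² = (-122 + (((2 + 3) - 3) + 3*1))² = (-122 + ((5 - 3) + 3))² = (-122 + (2 + 3))² = (-122 + 5)² = (-117)² = 13689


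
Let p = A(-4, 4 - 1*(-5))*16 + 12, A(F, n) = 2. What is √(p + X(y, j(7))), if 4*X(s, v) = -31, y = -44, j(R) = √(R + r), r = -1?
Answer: √145/2 ≈ 6.0208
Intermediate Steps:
j(R) = √(-1 + R) (j(R) = √(R - 1) = √(-1 + R))
X(s, v) = -31/4 (X(s, v) = (¼)*(-31) = -31/4)
p = 44 (p = 2*16 + 12 = 32 + 12 = 44)
√(p + X(y, j(7))) = √(44 - 31/4) = √(145/4) = √145/2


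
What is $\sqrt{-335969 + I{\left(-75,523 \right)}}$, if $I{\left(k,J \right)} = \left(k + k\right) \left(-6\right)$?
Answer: $i \sqrt{335069} \approx 578.85 i$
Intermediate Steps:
$I{\left(k,J \right)} = - 12 k$ ($I{\left(k,J \right)} = 2 k \left(-6\right) = - 12 k$)
$\sqrt{-335969 + I{\left(-75,523 \right)}} = \sqrt{-335969 - -900} = \sqrt{-335969 + 900} = \sqrt{-335069} = i \sqrt{335069}$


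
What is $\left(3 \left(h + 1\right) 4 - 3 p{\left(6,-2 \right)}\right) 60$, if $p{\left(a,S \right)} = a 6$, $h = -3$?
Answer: $-7920$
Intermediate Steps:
$p{\left(a,S \right)} = 6 a$
$\left(3 \left(h + 1\right) 4 - 3 p{\left(6,-2 \right)}\right) 60 = \left(3 \left(-3 + 1\right) 4 - 3 \cdot 6 \cdot 6\right) 60 = \left(3 \left(-2\right) 4 - 108\right) 60 = \left(\left(-6\right) 4 - 108\right) 60 = \left(-24 - 108\right) 60 = \left(-132\right) 60 = -7920$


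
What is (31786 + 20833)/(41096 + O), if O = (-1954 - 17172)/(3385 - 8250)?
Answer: 255991435/199951166 ≈ 1.2803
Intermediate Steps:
O = 19126/4865 (O = -19126/(-4865) = -19126*(-1/4865) = 19126/4865 ≈ 3.9313)
(31786 + 20833)/(41096 + O) = (31786 + 20833)/(41096 + 19126/4865) = 52619/(199951166/4865) = 52619*(4865/199951166) = 255991435/199951166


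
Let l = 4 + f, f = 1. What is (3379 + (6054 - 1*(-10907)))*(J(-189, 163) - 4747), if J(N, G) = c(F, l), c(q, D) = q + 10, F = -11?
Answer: -96574320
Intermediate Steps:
l = 5 (l = 4 + 1 = 5)
c(q, D) = 10 + q
J(N, G) = -1 (J(N, G) = 10 - 11 = -1)
(3379 + (6054 - 1*(-10907)))*(J(-189, 163) - 4747) = (3379 + (6054 - 1*(-10907)))*(-1 - 4747) = (3379 + (6054 + 10907))*(-4748) = (3379 + 16961)*(-4748) = 20340*(-4748) = -96574320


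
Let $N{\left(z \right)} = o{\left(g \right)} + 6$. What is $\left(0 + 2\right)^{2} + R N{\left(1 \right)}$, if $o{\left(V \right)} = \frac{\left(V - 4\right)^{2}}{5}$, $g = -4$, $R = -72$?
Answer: $- \frac{6748}{5} \approx -1349.6$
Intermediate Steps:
$o{\left(V \right)} = \frac{\left(-4 + V\right)^{2}}{5}$ ($o{\left(V \right)} = \left(-4 + V\right)^{2} \cdot \frac{1}{5} = \frac{\left(-4 + V\right)^{2}}{5}$)
$N{\left(z \right)} = \frac{94}{5}$ ($N{\left(z \right)} = \frac{\left(-4 - 4\right)^{2}}{5} + 6 = \frac{\left(-8\right)^{2}}{5} + 6 = \frac{1}{5} \cdot 64 + 6 = \frac{64}{5} + 6 = \frac{94}{5}$)
$\left(0 + 2\right)^{2} + R N{\left(1 \right)} = \left(0 + 2\right)^{2} - \frac{6768}{5} = 2^{2} - \frac{6768}{5} = 4 - \frac{6768}{5} = - \frac{6748}{5}$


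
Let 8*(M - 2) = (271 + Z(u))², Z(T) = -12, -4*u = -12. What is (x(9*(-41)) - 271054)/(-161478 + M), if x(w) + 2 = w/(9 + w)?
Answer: 10842199/6123635 ≈ 1.7705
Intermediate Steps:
u = 3 (u = -¼*(-12) = 3)
x(w) = -2 + w/(9 + w)
M = 67097/8 (M = 2 + (271 - 12)²/8 = 2 + (⅛)*259² = 2 + (⅛)*67081 = 2 + 67081/8 = 67097/8 ≈ 8387.1)
(x(9*(-41)) - 271054)/(-161478 + M) = ((-18 - 9*(-41))/(9 + 9*(-41)) - 271054)/(-161478 + 67097/8) = ((-18 - 1*(-369))/(9 - 369) - 271054)/(-1224727/8) = ((-18 + 369)/(-360) - 271054)*(-8/1224727) = (-1/360*351 - 271054)*(-8/1224727) = (-39/40 - 271054)*(-8/1224727) = -10842199/40*(-8/1224727) = 10842199/6123635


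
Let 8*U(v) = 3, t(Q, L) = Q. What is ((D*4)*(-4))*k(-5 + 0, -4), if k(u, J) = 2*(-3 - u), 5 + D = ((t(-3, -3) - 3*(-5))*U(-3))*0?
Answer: 320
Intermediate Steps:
U(v) = 3/8 (U(v) = (⅛)*3 = 3/8)
D = -5 (D = -5 + ((-3 - 3*(-5))*(3/8))*0 = -5 + ((-3 + 15)*(3/8))*0 = -5 + (12*(3/8))*0 = -5 + (9/2)*0 = -5 + 0 = -5)
k(u, J) = -6 - 2*u
((D*4)*(-4))*k(-5 + 0, -4) = (-5*4*(-4))*(-6 - 2*(-5 + 0)) = (-20*(-4))*(-6 - 2*(-5)) = 80*(-6 + 10) = 80*4 = 320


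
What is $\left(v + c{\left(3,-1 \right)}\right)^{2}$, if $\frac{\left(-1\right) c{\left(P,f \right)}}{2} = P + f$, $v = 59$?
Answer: $3025$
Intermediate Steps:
$c{\left(P,f \right)} = - 2 P - 2 f$ ($c{\left(P,f \right)} = - 2 \left(P + f\right) = - 2 P - 2 f$)
$\left(v + c{\left(3,-1 \right)}\right)^{2} = \left(59 - 4\right)^{2} = 55^{2} = 3025$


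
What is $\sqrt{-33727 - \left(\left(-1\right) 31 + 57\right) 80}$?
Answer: $i \sqrt{35807} \approx 189.23 i$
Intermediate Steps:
$\sqrt{-33727 - \left(\left(-1\right) 31 + 57\right) 80} = \sqrt{-33727 - \left(-31 + 57\right) 80} = \sqrt{-33727 - 26 \cdot 80} = \sqrt{-33727 - 2080} = \sqrt{-35807} = i \sqrt{35807}$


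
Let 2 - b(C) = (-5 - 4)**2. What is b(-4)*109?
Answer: -8611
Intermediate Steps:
b(C) = -79 (b(C) = 2 - (-5 - 4)**2 = 2 - 1*(-9)**2 = 2 - 1*81 = 2 - 81 = -79)
b(-4)*109 = -79*109 = -8611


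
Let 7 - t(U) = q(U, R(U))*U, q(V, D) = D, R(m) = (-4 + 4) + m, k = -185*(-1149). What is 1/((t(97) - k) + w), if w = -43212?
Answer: -1/265179 ≈ -3.7710e-6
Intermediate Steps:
k = 212565
R(m) = m (R(m) = 0 + m = m)
t(U) = 7 - U² (t(U) = 7 - U*U = 7 - U²)
1/((t(97) - k) + w) = 1/(((7 - 1*97²) - 1*212565) - 43212) = 1/(((7 - 1*9409) - 212565) - 43212) = 1/(((7 - 9409) - 212565) - 43212) = 1/((-9402 - 212565) - 43212) = 1/(-221967 - 43212) = 1/(-265179) = -1/265179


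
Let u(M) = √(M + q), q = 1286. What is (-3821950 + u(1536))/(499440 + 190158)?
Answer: -1910975/344799 + √2822/689598 ≈ -5.5422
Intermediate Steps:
u(M) = √(1286 + M) (u(M) = √(M + 1286) = √(1286 + M))
(-3821950 + u(1536))/(499440 + 190158) = (-3821950 + √(1286 + 1536))/(499440 + 190158) = (-3821950 + √2822)/689598 = (-3821950 + √2822)*(1/689598) = -1910975/344799 + √2822/689598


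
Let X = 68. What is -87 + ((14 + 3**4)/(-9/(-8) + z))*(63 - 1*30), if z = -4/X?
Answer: 82749/29 ≈ 2853.4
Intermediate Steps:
z = -1/17 (z = -4/68 = -4*1/68 = -1/17 ≈ -0.058824)
-87 + ((14 + 3**4)/(-9/(-8) + z))*(63 - 1*30) = -87 + ((14 + 3**4)/(-9/(-8) - 1/17))*(63 - 1*30) = -87 + ((14 + 81)/(-9*(-1/8) - 1/17))*(63 - 30) = -87 + (95/(9/8 - 1/17))*33 = -87 + (95/(145/136))*33 = -87 + (95*(136/145))*33 = -87 + (2584/29)*33 = -87 + 85272/29 = 82749/29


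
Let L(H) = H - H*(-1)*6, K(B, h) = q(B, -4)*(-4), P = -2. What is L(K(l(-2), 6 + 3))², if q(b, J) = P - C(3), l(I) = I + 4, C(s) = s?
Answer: 19600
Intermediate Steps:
l(I) = 4 + I
q(b, J) = -5 (q(b, J) = -2 - 1*3 = -2 - 3 = -5)
K(B, h) = 20 (K(B, h) = -5*(-4) = 20)
L(H) = 7*H (L(H) = H - (-H)*6 = H - (-6)*H = H + 6*H = 7*H)
L(K(l(-2), 6 + 3))² = (7*20)² = 140² = 19600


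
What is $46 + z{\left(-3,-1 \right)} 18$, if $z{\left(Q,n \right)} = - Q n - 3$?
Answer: $-62$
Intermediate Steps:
$z{\left(Q,n \right)} = -3 - Q n$ ($z{\left(Q,n \right)} = - Q n - 3 = -3 - Q n$)
$46 + z{\left(-3,-1 \right)} 18 = 46 + \left(-3 - \left(-3\right) \left(-1\right)\right) 18 = 46 + \left(-3 - 3\right) 18 = 46 - 108 = -62$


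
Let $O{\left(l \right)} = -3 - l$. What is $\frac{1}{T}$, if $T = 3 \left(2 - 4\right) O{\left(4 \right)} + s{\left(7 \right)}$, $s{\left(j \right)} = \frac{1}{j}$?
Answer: $\frac{7}{295} \approx 0.023729$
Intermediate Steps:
$T = \frac{295}{7}$ ($T = 3 \left(2 - 4\right) \left(-3 - 4\right) + \frac{1}{7} = 3 \left(-2\right) \left(-3 - 4\right) + \frac{1}{7} = \left(-6\right) \left(-7\right) + \frac{1}{7} = 42 + \frac{1}{7} = \frac{295}{7} \approx 42.143$)
$\frac{1}{T} = \frac{1}{\frac{295}{7}} = \frac{7}{295}$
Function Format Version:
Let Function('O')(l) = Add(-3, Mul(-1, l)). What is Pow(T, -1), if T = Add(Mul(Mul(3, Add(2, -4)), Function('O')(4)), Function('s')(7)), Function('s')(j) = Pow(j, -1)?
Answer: Rational(7, 295) ≈ 0.023729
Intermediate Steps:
T = Rational(295, 7) (T = Add(Mul(Mul(3, Add(2, -4)), Add(-3, Mul(-1, 4))), Pow(7, -1)) = Add(Mul(Mul(3, -2), Add(-3, -4)), Rational(1, 7)) = Add(Mul(-6, -7), Rational(1, 7)) = Add(42, Rational(1, 7)) = Rational(295, 7) ≈ 42.143)
Pow(T, -1) = Pow(Rational(295, 7), -1) = Rational(7, 295)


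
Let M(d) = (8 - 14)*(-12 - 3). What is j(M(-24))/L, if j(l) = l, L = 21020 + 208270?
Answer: 3/7643 ≈ 0.00039252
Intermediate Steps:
M(d) = 90 (M(d) = -6*(-15) = 90)
L = 229290
j(M(-24))/L = 90/229290 = 90*(1/229290) = 3/7643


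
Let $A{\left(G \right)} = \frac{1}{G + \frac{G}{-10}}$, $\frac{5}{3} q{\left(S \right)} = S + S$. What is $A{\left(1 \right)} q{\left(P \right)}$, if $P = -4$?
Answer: $- \frac{16}{3} \approx -5.3333$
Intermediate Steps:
$q{\left(S \right)} = \frac{6 S}{5}$ ($q{\left(S \right)} = \frac{3 \left(S + S\right)}{5} = \frac{3 \cdot 2 S}{5} = \frac{6 S}{5}$)
$A{\left(G \right)} = \frac{10}{9 G}$ ($A{\left(G \right)} = \frac{1}{G + G \left(- \frac{1}{10}\right)} = \frac{1}{G - \frac{G}{10}} = \frac{1}{\frac{9}{10} G} = \frac{10}{9 G}$)
$A{\left(1 \right)} q{\left(P \right)} = \frac{10}{9 \cdot 1} \cdot \frac{6}{5} \left(-4\right) = \frac{10}{9} \cdot 1 \left(- \frac{24}{5}\right) = \frac{10}{9} \left(- \frac{24}{5}\right) = - \frac{16}{3}$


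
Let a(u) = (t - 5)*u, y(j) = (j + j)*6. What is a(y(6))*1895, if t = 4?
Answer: -136440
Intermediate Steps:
y(j) = 12*j (y(j) = (2*j)*6 = 12*j)
a(u) = -u (a(u) = (4 - 5)*u = -u)
a(y(6))*1895 = -12*6*1895 = -1*72*1895 = -72*1895 = -136440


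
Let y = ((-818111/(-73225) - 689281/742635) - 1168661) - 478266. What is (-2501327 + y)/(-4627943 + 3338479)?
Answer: 2050720046181809/637457639769900 ≈ 3.2170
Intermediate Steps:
y = -17911684773033773/10875889575 (y = ((-818111*(-1/73225) - 689281*1/742635) - 1168661) - 478266 = ((818111/73225 - 689281/742635) - 1168661) - 478266 = (111417052252/10875889575 - 1168661) - 478266 = -12710116569556823/10875889575 - 478266 = -17911684773033773/10875889575 ≈ -1.6469e+6)
(-2501327 + y)/(-4627943 + 3338479) = (-2501327 - 17911684773033773/10875889575)/(-4627943 + 3338479) = -45115841015999798/10875889575/(-1289464) = -45115841015999798/10875889575*(-1/1289464) = 2050720046181809/637457639769900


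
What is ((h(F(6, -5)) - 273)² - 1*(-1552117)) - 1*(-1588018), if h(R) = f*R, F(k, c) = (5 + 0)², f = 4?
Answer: 3170064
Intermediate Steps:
F(k, c) = 25 (F(k, c) = 5² = 25)
h(R) = 4*R
((h(F(6, -5)) - 273)² - 1*(-1552117)) - 1*(-1588018) = ((4*25 - 273)² - 1*(-1552117)) - 1*(-1588018) = ((100 - 273)² + 1552117) + 1588018 = ((-173)² + 1552117) + 1588018 = (29929 + 1552117) + 1588018 = 1582046 + 1588018 = 3170064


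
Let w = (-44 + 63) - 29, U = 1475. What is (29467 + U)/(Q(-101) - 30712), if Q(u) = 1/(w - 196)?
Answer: -2124684/2108891 ≈ -1.0075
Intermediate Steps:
w = -10 (w = 19 - 29 = -10)
Q(u) = -1/206 (Q(u) = 1/(-10 - 196) = 1/(-206) = -1/206)
(29467 + U)/(Q(-101) - 30712) = (29467 + 1475)/(-1/206 - 30712) = 30942/(-6326673/206) = 30942*(-206/6326673) = -2124684/2108891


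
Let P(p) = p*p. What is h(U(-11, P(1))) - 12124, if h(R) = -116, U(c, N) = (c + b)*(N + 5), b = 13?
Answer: -12240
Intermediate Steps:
P(p) = p²
U(c, N) = (5 + N)*(13 + c) (U(c, N) = (c + 13)*(N + 5) = (13 + c)*(5 + N) = (5 + N)*(13 + c))
h(U(-11, P(1))) - 12124 = -116 - 12124 = -12240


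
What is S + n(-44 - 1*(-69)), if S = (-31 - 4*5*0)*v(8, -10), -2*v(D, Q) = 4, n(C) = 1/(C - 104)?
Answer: 4897/79 ≈ 61.987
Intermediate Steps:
n(C) = 1/(-104 + C)
v(D, Q) = -2 (v(D, Q) = -½*4 = -2)
S = 62 (S = (-31 - 4*5*0)*(-2) = (-31 - 20*0)*(-2) = (-31 + 0)*(-2) = -31*(-2) = 62)
S + n(-44 - 1*(-69)) = 62 + 1/(-104 + (-44 - 1*(-69))) = 62 + 1/(-104 + (-44 + 69)) = 62 + 1/(-104 + 25) = 62 + 1/(-79) = 62 - 1/79 = 4897/79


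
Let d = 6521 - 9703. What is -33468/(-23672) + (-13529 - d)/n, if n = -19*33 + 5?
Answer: 16609455/920249 ≈ 18.049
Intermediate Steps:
d = -3182
n = -622 (n = -627 + 5 = -622)
-33468/(-23672) + (-13529 - d)/n = -33468/(-23672) + (-13529 - 1*(-3182))/(-622) = -33468*(-1/23672) + (-13529 + 3182)*(-1/622) = 8367/5918 - 10347*(-1/622) = 8367/5918 + 10347/622 = 16609455/920249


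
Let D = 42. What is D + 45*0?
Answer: 42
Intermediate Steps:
D + 45*0 = 42 + 45*0 = 42 + 0 = 42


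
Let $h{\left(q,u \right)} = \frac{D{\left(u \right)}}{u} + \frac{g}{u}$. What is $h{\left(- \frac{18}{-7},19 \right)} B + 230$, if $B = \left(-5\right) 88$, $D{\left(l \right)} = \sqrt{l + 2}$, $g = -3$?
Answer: $\frac{5690}{19} - \frac{440 \sqrt{21}}{19} \approx 193.35$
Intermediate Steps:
$D{\left(l \right)} = \sqrt{2 + l}$
$h{\left(q,u \right)} = - \frac{3}{u} + \frac{\sqrt{2 + u}}{u}$ ($h{\left(q,u \right)} = \frac{\sqrt{2 + u}}{u} - \frac{3}{u} = - \frac{3}{u} + \frac{\sqrt{2 + u}}{u}$)
$B = -440$
$h{\left(- \frac{18}{-7},19 \right)} B + 230 = \frac{-3 + \sqrt{2 + 19}}{19} \left(-440\right) + 230 = \frac{-3 + \sqrt{21}}{19} \left(-440\right) + 230 = \left(- \frac{3}{19} + \frac{\sqrt{21}}{19}\right) \left(-440\right) + 230 = \left(\frac{1320}{19} - \frac{440 \sqrt{21}}{19}\right) + 230 = \frac{5690}{19} - \frac{440 \sqrt{21}}{19}$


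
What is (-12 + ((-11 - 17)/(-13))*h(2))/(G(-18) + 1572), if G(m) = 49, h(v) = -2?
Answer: -212/21073 ≈ -0.010060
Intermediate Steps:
(-12 + ((-11 - 17)/(-13))*h(2))/(G(-18) + 1572) = (-12 + ((-11 - 17)/(-13))*(-2))/(49 + 1572) = (-12 - 28*(-1/13)*(-2))/1621 = (-12 + (28/13)*(-2))*(1/1621) = (-12 - 56/13)*(1/1621) = -212/13*1/1621 = -212/21073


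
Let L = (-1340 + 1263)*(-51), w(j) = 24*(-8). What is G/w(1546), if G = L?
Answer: -1309/64 ≈ -20.453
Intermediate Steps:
w(j) = -192
L = 3927 (L = -77*(-51) = 3927)
G = 3927
G/w(1546) = 3927/(-192) = 3927*(-1/192) = -1309/64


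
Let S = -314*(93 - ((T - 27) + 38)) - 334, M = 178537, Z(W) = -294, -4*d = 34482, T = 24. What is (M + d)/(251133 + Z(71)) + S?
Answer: -9303780355/501678 ≈ -18545.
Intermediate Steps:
d = -17241/2 (d = -¼*34482 = -17241/2 ≈ -8620.5)
S = -18546 (S = -314*(93 - ((24 - 27) + 38)) - 334 = -314*(93 - (-3 + 38)) - 334 = -314*(93 - 1*35) - 334 = -314*(93 - 35) - 334 = -314*58 - 334 = -18212 - 334 = -18546)
(M + d)/(251133 + Z(71)) + S = (178537 - 17241/2)/(251133 - 294) - 18546 = (339833/2)/250839 - 18546 = (339833/2)*(1/250839) - 18546 = 339833/501678 - 18546 = -9303780355/501678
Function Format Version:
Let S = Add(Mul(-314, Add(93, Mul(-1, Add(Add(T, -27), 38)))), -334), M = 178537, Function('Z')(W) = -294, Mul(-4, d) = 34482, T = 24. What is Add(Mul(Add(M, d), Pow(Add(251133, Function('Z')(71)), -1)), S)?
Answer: Rational(-9303780355, 501678) ≈ -18545.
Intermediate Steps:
d = Rational(-17241, 2) (d = Mul(Rational(-1, 4), 34482) = Rational(-17241, 2) ≈ -8620.5)
S = -18546 (S = Add(Mul(-314, Add(93, Mul(-1, Add(Add(24, -27), 38)))), -334) = Add(Mul(-314, Add(93, Mul(-1, Add(-3, 38)))), -334) = Add(Mul(-314, Add(93, Mul(-1, 35))), -334) = Add(Mul(-314, Add(93, -35)), -334) = Add(Mul(-314, 58), -334) = Add(-18212, -334) = -18546)
Add(Mul(Add(M, d), Pow(Add(251133, Function('Z')(71)), -1)), S) = Add(Mul(Add(178537, Rational(-17241, 2)), Pow(Add(251133, -294), -1)), -18546) = Add(Mul(Rational(339833, 2), Pow(250839, -1)), -18546) = Add(Mul(Rational(339833, 2), Rational(1, 250839)), -18546) = Add(Rational(339833, 501678), -18546) = Rational(-9303780355, 501678)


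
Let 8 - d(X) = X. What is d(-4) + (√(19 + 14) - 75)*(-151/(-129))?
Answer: -3259/43 + 151*√33/129 ≈ -69.066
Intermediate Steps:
d(X) = 8 - X
d(-4) + (√(19 + 14) - 75)*(-151/(-129)) = (8 - 1*(-4)) + (√(19 + 14) - 75)*(-151/(-129)) = (8 + 4) + (√33 - 75)*(-151*(-1/129)) = 12 + (-75 + √33)*(151/129) = 12 + (-3775/43 + 151*√33/129) = -3259/43 + 151*√33/129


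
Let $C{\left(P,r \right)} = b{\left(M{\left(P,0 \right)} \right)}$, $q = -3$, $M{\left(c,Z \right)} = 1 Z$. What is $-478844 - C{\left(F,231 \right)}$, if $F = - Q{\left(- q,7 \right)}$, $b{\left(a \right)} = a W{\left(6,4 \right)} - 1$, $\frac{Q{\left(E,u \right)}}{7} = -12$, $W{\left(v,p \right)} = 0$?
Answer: $-478843$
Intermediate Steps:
$M{\left(c,Z \right)} = Z$
$Q{\left(E,u \right)} = -84$ ($Q{\left(E,u \right)} = 7 \left(-12\right) = -84$)
$b{\left(a \right)} = -1$ ($b{\left(a \right)} = a 0 - 1 = 0 - 1 = -1$)
$F = 84$ ($F = \left(-1\right) \left(-84\right) = 84$)
$C{\left(P,r \right)} = -1$
$-478844 - C{\left(F,231 \right)} = -478844 - -1 = -478844 + 1 = -478843$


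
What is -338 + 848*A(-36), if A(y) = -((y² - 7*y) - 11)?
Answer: -1303714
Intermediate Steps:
A(y) = 11 - y² + 7*y (A(y) = -(-11 + y² - 7*y) = 11 - y² + 7*y)
-338 + 848*A(-36) = -338 + 848*(11 - 1*(-36)² + 7*(-36)) = -338 + 848*(11 - 1*1296 - 252) = -338 + 848*(11 - 1296 - 252) = -338 + 848*(-1537) = -338 - 1303376 = -1303714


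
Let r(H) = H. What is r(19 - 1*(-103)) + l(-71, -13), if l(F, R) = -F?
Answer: 193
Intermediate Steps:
r(19 - 1*(-103)) + l(-71, -13) = (19 - 1*(-103)) - 1*(-71) = (19 + 103) + 71 = 122 + 71 = 193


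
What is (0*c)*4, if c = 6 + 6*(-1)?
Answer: 0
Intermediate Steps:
c = 0 (c = 6 - 6 = 0)
(0*c)*4 = (0*0)*4 = 0*4 = 0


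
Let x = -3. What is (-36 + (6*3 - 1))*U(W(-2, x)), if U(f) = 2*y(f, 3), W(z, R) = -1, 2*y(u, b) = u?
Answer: 19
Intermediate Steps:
y(u, b) = u/2
U(f) = f (U(f) = 2*(f/2) = f)
(-36 + (6*3 - 1))*U(W(-2, x)) = (-36 + (6*3 - 1))*(-1) = (-36 + (18 - 1))*(-1) = (-36 + 17)*(-1) = -19*(-1) = 19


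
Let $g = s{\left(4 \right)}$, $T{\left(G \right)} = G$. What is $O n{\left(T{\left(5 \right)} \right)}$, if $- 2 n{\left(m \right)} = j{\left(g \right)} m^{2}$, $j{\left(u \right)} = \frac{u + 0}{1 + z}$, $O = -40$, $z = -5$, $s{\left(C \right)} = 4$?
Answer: $-500$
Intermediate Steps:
$g = 4$
$j{\left(u \right)} = - \frac{u}{4}$ ($j{\left(u \right)} = \frac{u + 0}{1 - 5} = \frac{u}{-4} = u \left(- \frac{1}{4}\right) = - \frac{u}{4}$)
$n{\left(m \right)} = \frac{m^{2}}{2}$ ($n{\left(m \right)} = - \frac{\left(- \frac{1}{4}\right) 4 m^{2}}{2} = - \frac{\left(-1\right) m^{2}}{2} = \frac{m^{2}}{2}$)
$O n{\left(T{\left(5 \right)} \right)} = - 40 \frac{5^{2}}{2} = - 40 \cdot \frac{1}{2} \cdot 25 = \left(-40\right) \frac{25}{2} = -500$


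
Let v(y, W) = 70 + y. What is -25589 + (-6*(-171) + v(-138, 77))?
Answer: -24631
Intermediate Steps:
-25589 + (-6*(-171) + v(-138, 77)) = -25589 + (-6*(-171) + (70 - 138)) = -25589 + (1026 - 68) = -25589 + 958 = -24631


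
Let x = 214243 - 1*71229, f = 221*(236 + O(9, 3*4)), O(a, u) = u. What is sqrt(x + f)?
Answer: sqrt(197822) ≈ 444.77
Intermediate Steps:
f = 54808 (f = 221*(236 + 3*4) = 221*(236 + 12) = 221*248 = 54808)
x = 143014 (x = 214243 - 71229 = 143014)
sqrt(x + f) = sqrt(143014 + 54808) = sqrt(197822)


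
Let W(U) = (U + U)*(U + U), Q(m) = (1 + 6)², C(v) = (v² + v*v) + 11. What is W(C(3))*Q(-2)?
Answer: 164836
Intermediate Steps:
C(v) = 11 + 2*v² (C(v) = (v² + v²) + 11 = 2*v² + 11 = 11 + 2*v²)
Q(m) = 49 (Q(m) = 7² = 49)
W(U) = 4*U² (W(U) = (2*U)*(2*U) = 4*U²)
W(C(3))*Q(-2) = (4*(11 + 2*3²)²)*49 = (4*(11 + 2*9)²)*49 = (4*(11 + 18)²)*49 = (4*29²)*49 = (4*841)*49 = 3364*49 = 164836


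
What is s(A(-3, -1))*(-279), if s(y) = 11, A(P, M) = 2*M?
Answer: -3069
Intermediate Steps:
s(A(-3, -1))*(-279) = 11*(-279) = -3069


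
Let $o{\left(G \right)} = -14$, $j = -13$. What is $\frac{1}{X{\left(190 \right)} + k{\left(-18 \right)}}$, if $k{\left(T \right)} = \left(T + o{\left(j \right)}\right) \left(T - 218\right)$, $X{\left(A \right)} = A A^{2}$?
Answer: $\frac{1}{6866552} \approx 1.4563 \cdot 10^{-7}$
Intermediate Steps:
$X{\left(A \right)} = A^{3}$
$k{\left(T \right)} = \left(-218 + T\right) \left(-14 + T\right)$ ($k{\left(T \right)} = \left(T - 14\right) \left(T - 218\right) = \left(-14 + T\right) \left(-218 + T\right) = \left(-218 + T\right) \left(-14 + T\right)$)
$\frac{1}{X{\left(190 \right)} + k{\left(-18 \right)}} = \frac{1}{190^{3} + \left(3052 + \left(-18\right)^{2} - -4176\right)} = \frac{1}{6859000 + \left(3052 + 324 + 4176\right)} = \frac{1}{6859000 + 7552} = \frac{1}{6866552}$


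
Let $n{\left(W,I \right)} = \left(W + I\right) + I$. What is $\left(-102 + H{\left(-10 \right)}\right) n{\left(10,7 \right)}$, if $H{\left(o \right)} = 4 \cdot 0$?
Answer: $-2448$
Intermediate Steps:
$H{\left(o \right)} = 0$
$n{\left(W,I \right)} = W + 2 I$ ($n{\left(W,I \right)} = \left(I + W\right) + I = W + 2 I$)
$\left(-102 + H{\left(-10 \right)}\right) n{\left(10,7 \right)} = \left(-102 + 0\right) \left(10 + 2 \cdot 7\right) = - 102 \left(10 + 14\right) = \left(-102\right) 24 = -2448$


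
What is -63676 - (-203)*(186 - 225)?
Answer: -71593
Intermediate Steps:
-63676 - (-203)*(186 - 225) = -63676 - (-203)*(-39) = -63676 - 1*7917 = -63676 - 7917 = -71593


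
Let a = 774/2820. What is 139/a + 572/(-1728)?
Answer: 9401371/18576 ≈ 506.10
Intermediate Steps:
a = 129/470 (a = 774*(1/2820) = 129/470 ≈ 0.27447)
139/a + 572/(-1728) = 139/(129/470) + 572/(-1728) = 139*(470/129) + 572*(-1/1728) = 65330/129 - 143/432 = 9401371/18576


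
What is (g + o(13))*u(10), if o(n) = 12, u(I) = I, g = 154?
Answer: 1660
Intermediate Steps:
(g + o(13))*u(10) = (154 + 12)*10 = 166*10 = 1660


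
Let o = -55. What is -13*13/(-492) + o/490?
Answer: 5575/24108 ≈ 0.23125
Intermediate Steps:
-13*13/(-492) + o/490 = -13*13/(-492) - 55/490 = -169*(-1/492) - 55*1/490 = 169/492 - 11/98 = 5575/24108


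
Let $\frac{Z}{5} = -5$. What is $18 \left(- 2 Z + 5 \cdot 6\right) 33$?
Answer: $47520$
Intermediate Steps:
$Z = -25$ ($Z = 5 \left(-5\right) = -25$)
$18 \left(- 2 Z + 5 \cdot 6\right) 33 = 18 \left(\left(-2\right) \left(-25\right) + 5 \cdot 6\right) 33 = 18 \left(50 + 30\right) 33 = 18 \cdot 80 \cdot 33 = 18 \cdot 2640 = 47520$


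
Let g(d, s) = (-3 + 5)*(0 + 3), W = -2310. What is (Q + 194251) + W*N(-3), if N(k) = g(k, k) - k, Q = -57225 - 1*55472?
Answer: 60764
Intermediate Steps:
Q = -112697 (Q = -57225 - 55472 = -112697)
g(d, s) = 6 (g(d, s) = 2*3 = 6)
N(k) = 6 - k
(Q + 194251) + W*N(-3) = (-112697 + 194251) - 2310*(6 - 1*(-3)) = 81554 - 2310*(6 + 3) = 81554 - 2310*9 = 81554 - 20790 = 60764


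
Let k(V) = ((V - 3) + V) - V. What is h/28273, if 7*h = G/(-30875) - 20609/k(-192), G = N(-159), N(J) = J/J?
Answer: 9789272/18331506375 ≈ 0.00053401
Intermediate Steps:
N(J) = 1
k(V) = -3 + V (k(V) = ((-3 + V) + V) - V = (-3 + 2*V) - V = -3 + V)
G = 1
h = 9789272/648375 (h = (1/(-30875) - 20609/(-3 - 192))/7 = (1*(-1/30875) - 20609/(-195))/7 = (-1/30875 - 20609*(-1/195))/7 = (-1/30875 + 20609/195)/7 = (⅐)*(9789272/92625) = 9789272/648375 ≈ 15.098)
h/28273 = (9789272/648375)/28273 = (9789272/648375)*(1/28273) = 9789272/18331506375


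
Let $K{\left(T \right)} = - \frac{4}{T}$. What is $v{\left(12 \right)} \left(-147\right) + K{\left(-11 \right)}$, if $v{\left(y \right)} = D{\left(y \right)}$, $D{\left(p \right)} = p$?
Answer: $- \frac{19400}{11} \approx -1763.6$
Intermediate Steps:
$v{\left(y \right)} = y$
$v{\left(12 \right)} \left(-147\right) + K{\left(-11 \right)} = 12 \left(-147\right) - \frac{4}{-11} = -1764 - - \frac{4}{11} = -1764 + \frac{4}{11} = - \frac{19400}{11}$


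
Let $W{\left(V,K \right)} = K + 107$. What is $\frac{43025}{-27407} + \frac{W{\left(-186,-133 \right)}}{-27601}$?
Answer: $- \frac{1186820443}{756460607} \approx -1.5689$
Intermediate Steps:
$W{\left(V,K \right)} = 107 + K$
$\frac{43025}{-27407} + \frac{W{\left(-186,-133 \right)}}{-27601} = \frac{43025}{-27407} + \frac{107 - 133}{-27601} = 43025 \left(- \frac{1}{27407}\right) - - \frac{26}{27601} = - \frac{43025}{27407} + \frac{26}{27601} = - \frac{1186820443}{756460607}$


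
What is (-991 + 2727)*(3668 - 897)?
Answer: 4810456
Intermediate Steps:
(-991 + 2727)*(3668 - 897) = 1736*2771 = 4810456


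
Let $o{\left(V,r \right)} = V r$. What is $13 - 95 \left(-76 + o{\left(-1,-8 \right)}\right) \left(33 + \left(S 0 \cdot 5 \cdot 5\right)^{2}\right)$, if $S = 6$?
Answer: $213193$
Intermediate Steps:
$13 - 95 \left(-76 + o{\left(-1,-8 \right)}\right) \left(33 + \left(S 0 \cdot 5 \cdot 5\right)^{2}\right) = 13 - 95 \left(-76 - -8\right) \left(33 + \left(6 \cdot 0 \cdot 5 \cdot 5\right)^{2}\right) = 13 - 95 \left(-76 + 8\right) \left(33 + \left(0 \cdot 5 \cdot 5\right)^{2}\right) = 13 - 95 \left(- 68 \left(33 + \left(0 \cdot 5\right)^{2}\right)\right) = 13 - 95 \left(- 68 \left(33 + 0^{2}\right)\right) = 13 - 95 \left(- 68 \left(33 + 0\right)\right) = 13 - 95 \left(\left(-68\right) 33\right) = 13 - -213180 = 13 + 213180 = 213193$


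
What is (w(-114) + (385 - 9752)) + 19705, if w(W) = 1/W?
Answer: 1178531/114 ≈ 10338.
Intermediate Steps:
(w(-114) + (385 - 9752)) + 19705 = (1/(-114) + (385 - 9752)) + 19705 = (-1/114 - 9367) + 19705 = -1067839/114 + 19705 = 1178531/114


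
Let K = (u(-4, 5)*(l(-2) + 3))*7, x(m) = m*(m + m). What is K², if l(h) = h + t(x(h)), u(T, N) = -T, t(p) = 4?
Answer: 19600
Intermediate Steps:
x(m) = 2*m² (x(m) = m*(2*m) = 2*m²)
l(h) = 4 + h (l(h) = h + 4 = 4 + h)
K = 140 (K = ((-1*(-4))*((4 - 2) + 3))*7 = (4*(2 + 3))*7 = (4*5)*7 = 20*7 = 140)
K² = 140² = 19600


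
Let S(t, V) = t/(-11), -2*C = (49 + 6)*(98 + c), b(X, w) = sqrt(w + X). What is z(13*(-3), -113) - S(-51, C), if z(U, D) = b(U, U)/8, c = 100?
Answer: -51/11 + I*sqrt(78)/8 ≈ -4.6364 + 1.104*I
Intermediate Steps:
b(X, w) = sqrt(X + w)
C = -5445 (C = -(49 + 6)*(98 + 100)/2 = -55*198/2 = -1/2*10890 = -5445)
z(U, D) = sqrt(2)*sqrt(U)/8 (z(U, D) = sqrt(U + U)/8 = sqrt(2*U)*(1/8) = (sqrt(2)*sqrt(U))*(1/8) = sqrt(2)*sqrt(U)/8)
S(t, V) = -t/11 (S(t, V) = t*(-1/11) = -t/11)
z(13*(-3), -113) - S(-51, C) = sqrt(2)*sqrt(13*(-3))/8 - (-1)*(-51)/11 = sqrt(2)*sqrt(-39)/8 - 1*51/11 = sqrt(2)*(I*sqrt(39))/8 - 51/11 = I*sqrt(78)/8 - 51/11 = -51/11 + I*sqrt(78)/8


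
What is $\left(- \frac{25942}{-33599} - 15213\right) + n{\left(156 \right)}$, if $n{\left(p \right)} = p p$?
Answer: $\frac{306549619}{33599} \approx 9123.8$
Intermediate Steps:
$n{\left(p \right)} = p^{2}$
$\left(- \frac{25942}{-33599} - 15213\right) + n{\left(156 \right)} = \left(- \frac{25942}{-33599} - 15213\right) + 156^{2} = \left(\left(-25942\right) \left(- \frac{1}{33599}\right) - 15213\right) + 24336 = \left(\frac{25942}{33599} - 15213\right) + 24336 = - \frac{511115645}{33599} + 24336 = \frac{306549619}{33599}$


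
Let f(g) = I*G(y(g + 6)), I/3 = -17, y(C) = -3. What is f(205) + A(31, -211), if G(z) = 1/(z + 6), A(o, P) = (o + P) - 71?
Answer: -268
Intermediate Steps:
I = -51 (I = 3*(-17) = -51)
A(o, P) = -71 + P + o (A(o, P) = (P + o) - 71 = -71 + P + o)
G(z) = 1/(6 + z)
f(g) = -17 (f(g) = -51/(6 - 3) = -51/3 = -51*1/3 = -17)
f(205) + A(31, -211) = -17 + (-71 - 211 + 31) = -17 - 251 = -268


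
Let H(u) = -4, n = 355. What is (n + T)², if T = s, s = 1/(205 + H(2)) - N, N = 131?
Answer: 2027250625/40401 ≈ 50178.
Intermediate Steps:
s = -26330/201 (s = 1/(205 - 4) - 1*131 = 1/201 - 131 = -26330/201 ≈ -131.00)
T = -26330/201 ≈ -131.00
(n + T)² = (355 - 26330/201)² = (45025/201)² = 2027250625/40401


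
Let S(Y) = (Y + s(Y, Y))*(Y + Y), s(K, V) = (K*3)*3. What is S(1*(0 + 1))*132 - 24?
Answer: 2616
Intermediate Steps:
s(K, V) = 9*K (s(K, V) = (3*K)*3 = 9*K)
S(Y) = 20*Y² (S(Y) = (Y + 9*Y)*(Y + Y) = (10*Y)*(2*Y) = 20*Y²)
S(1*(0 + 1))*132 - 24 = (20*(1*(0 + 1))²)*132 - 24 = (20*(1*1)²)*132 - 24 = (20*1²)*132 - 24 = (20*1)*132 - 24 = 20*132 - 24 = 2640 - 24 = 2616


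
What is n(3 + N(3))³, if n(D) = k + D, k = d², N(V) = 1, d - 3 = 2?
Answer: 24389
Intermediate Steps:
d = 5 (d = 3 + 2 = 5)
k = 25 (k = 5² = 25)
n(D) = 25 + D
n(3 + N(3))³ = (25 + (3 + 1))³ = (25 + 4)³ = 29³ = 24389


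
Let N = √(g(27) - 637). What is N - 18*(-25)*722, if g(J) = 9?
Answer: 324900 + 2*I*√157 ≈ 3.249e+5 + 25.06*I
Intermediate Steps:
N = 2*I*√157 (N = √(9 - 637) = √(-628) = 2*I*√157 ≈ 25.06*I)
N - 18*(-25)*722 = 2*I*√157 - 18*(-25)*722 = 2*I*√157 + 450*722 = 2*I*√157 + 324900 = 324900 + 2*I*√157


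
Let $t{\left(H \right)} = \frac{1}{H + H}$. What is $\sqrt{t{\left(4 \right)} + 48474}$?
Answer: $\frac{\sqrt{775586}}{4} \approx 220.17$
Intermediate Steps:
$t{\left(H \right)} = \frac{1}{2 H}$
$\sqrt{t{\left(4 \right)} + 48474} = \sqrt{\frac{1}{2 \cdot 4} + 48474} = \sqrt{\frac{1}{2} \cdot \frac{1}{4} + 48474} = \sqrt{\frac{1}{8} + 48474} = \sqrt{\frac{387793}{8}} = \frac{\sqrt{775586}}{4}$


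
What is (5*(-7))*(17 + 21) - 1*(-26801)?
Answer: 25471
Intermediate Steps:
(5*(-7))*(17 + 21) - 1*(-26801) = -35*38 + 26801 = -1330 + 26801 = 25471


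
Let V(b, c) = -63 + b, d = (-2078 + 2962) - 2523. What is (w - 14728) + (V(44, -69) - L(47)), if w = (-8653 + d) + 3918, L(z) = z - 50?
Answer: -21118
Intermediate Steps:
d = -1639 (d = 884 - 2523 = -1639)
L(z) = -50 + z
w = -6374 (w = (-8653 - 1639) + 3918 = -10292 + 3918 = -6374)
(w - 14728) + (V(44, -69) - L(47)) = (-6374 - 14728) + ((-63 + 44) - (-50 + 47)) = -21102 + (-19 - 1*(-3)) = -21102 + (-19 + 3) = -21102 - 16 = -21118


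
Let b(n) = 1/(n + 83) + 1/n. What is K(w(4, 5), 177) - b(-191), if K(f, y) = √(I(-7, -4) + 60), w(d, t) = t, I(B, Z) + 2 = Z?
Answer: 299/20628 + 3*√6 ≈ 7.3630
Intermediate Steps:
I(B, Z) = -2 + Z
K(f, y) = 3*√6 (K(f, y) = √((-2 - 4) + 60) = √(-6 + 60) = √54 = 3*√6)
b(n) = 1/n + 1/(83 + n) (b(n) = 1/(83 + n) + 1/n = 1/n + 1/(83 + n))
K(w(4, 5), 177) - b(-191) = 3*√6 - (83 + 2*(-191))/((-191)*(83 - 191)) = 3*√6 - (-1)*(83 - 382)/(191*(-108)) = 3*√6 - (-1)*(-1)*(-299)/(191*108) = 3*√6 - 1*(-299/20628) = 3*√6 + 299/20628 = 299/20628 + 3*√6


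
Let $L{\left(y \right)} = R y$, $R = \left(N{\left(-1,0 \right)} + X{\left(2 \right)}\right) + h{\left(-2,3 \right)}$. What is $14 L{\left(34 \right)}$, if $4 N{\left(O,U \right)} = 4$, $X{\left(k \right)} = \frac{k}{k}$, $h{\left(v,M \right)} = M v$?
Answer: $-1904$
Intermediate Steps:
$X{\left(k \right)} = 1$
$N{\left(O,U \right)} = 1$ ($N{\left(O,U \right)} = \frac{1}{4} \cdot 4 = 1$)
$R = -4$ ($R = \left(1 + 1\right) + 3 \left(-2\right) = 2 - 6 = -4$)
$L{\left(y \right)} = - 4 y$
$14 L{\left(34 \right)} = 14 \left(\left(-4\right) 34\right) = 14 \left(-136\right) = -1904$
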